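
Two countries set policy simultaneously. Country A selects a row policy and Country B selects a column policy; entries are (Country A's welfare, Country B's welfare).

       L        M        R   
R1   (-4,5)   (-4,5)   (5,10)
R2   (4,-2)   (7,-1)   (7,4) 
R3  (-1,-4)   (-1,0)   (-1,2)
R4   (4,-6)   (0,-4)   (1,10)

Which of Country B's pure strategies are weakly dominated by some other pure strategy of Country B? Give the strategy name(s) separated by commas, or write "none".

M weakly dominates L — R1: 5=5, R2: -1>-2, R3: 0>-4, R4: -4>-6.
M is weakly dominated by R (R1: 10>5, R2: 4>-1, R3: 2>0, R4: 10>-4).
R is not dominated — it holds its own against L at R1 (10>5); M at R1 (10>5).

L, M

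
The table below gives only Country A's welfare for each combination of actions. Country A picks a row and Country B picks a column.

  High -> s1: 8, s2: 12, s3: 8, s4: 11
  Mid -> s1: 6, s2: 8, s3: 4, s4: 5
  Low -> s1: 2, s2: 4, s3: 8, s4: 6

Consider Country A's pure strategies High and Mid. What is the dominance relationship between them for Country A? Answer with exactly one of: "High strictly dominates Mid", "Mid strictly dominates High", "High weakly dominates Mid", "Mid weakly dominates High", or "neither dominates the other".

High strictly dominates Mid

High's payoffs vs Mid's, by Country B's action — s1: 8>6, s2: 12>8, s3: 8>4, s4: 11>5.
Every comparison favours High, so High strictly dominates Mid.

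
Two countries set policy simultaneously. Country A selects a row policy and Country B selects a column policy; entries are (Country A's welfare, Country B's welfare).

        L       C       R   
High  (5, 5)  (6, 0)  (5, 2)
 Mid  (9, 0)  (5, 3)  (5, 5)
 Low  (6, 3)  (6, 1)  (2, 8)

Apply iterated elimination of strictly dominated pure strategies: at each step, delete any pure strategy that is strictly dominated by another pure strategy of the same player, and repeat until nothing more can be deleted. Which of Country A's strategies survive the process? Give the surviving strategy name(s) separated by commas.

Country B's strategy C is strictly dominated by R (High: 2>0, Mid: 5>3, Low: 8>1) and is removed.
Row Low is eliminated: Mid beats it against every remaining column (L: 9>6, R: 5>2).
Among the remaining strategies, none is strictly dominated by another pure strategy of the same player, so the elimination stops.
Surviving strategies — Country A: {High, Mid}; Country B: {L, R}.

High, Mid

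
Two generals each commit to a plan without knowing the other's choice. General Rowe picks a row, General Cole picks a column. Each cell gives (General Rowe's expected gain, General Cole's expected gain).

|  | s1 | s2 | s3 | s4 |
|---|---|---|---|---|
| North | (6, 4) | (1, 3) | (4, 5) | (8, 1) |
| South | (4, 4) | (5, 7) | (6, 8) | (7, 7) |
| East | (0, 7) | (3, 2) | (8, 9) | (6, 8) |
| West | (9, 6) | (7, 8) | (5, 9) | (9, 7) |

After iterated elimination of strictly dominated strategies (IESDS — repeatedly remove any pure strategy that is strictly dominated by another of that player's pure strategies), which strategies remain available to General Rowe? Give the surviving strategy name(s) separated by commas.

East

For General Rowe, West strictly dominates North on the remaining columns (s1: 9>6, s2: 7>1, s3: 5>4, s4: 9>8); eliminate North.
Column s1 is eliminated: s3 beats it against every remaining row (South: 8>4, East: 9>7, West: 9>6).
General Cole's strategy s2 is strictly dominated by s3 (South: 8>7, East: 9>2, West: 9>8) and is removed.
For General Cole, s3 strictly dominates s4 on the remaining rows (South: 8>7, East: 9>8, West: 9>7); eliminate s4.
For General Rowe, East strictly dominates South on the remaining columns (s3: 8>6); eliminate South.
For General Rowe, East strictly dominates West on the remaining columns (s3: 8>5); eliminate West.
Among the remaining strategies, none is strictly dominated by another pure strategy of the same player, so the elimination stops.
Surviving strategies — General Rowe: {East}; General Cole: {s3}.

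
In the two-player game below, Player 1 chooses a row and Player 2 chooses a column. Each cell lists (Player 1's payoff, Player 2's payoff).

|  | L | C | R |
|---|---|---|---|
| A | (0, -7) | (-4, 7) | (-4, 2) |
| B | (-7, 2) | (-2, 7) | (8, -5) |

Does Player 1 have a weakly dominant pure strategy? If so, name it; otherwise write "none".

none

A fails to dominate B at C (-4<-2).
B fails to dominate A at L (-7<0).
No single strategy dominates all the others.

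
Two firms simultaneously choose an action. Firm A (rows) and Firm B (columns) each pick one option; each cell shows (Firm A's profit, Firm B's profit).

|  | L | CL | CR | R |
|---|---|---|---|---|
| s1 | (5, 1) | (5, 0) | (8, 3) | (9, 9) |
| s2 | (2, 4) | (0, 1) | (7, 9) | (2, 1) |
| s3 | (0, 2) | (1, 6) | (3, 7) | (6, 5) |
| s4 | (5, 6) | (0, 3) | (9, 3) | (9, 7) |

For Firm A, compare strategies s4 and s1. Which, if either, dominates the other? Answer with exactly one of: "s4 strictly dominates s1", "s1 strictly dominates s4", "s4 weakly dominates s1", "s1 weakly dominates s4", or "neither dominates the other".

s4's payoffs vs s1's, by Firm B's action — L: 5=5, CL: 0<5, CR: 9>8, R: 9=9.
s4 does better at CR but worse at CL; neither strategy dominates the other.

neither dominates the other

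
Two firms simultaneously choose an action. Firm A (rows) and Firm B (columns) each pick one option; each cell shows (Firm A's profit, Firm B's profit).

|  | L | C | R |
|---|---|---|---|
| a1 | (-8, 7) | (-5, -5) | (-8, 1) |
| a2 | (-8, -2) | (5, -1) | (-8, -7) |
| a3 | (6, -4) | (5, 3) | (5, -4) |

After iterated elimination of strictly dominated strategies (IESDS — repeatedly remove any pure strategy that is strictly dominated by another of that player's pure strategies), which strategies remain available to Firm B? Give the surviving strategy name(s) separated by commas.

Firm A's strategy a1 is strictly dominated by a3 (L: 6>-8, C: 5>-5, R: 5>-8) and is removed.
Firm B's strategy L is strictly dominated by C (a2: -1>-2, a3: 3>-4) and is removed.
For Firm B, C strictly dominates R on the remaining rows (a2: -1>-7, a3: 3>-4); eliminate R.
Among the remaining strategies, none is strictly dominated by another pure strategy of the same player, so the elimination stops.
Surviving strategies — Firm A: {a2, a3}; Firm B: {C}.

C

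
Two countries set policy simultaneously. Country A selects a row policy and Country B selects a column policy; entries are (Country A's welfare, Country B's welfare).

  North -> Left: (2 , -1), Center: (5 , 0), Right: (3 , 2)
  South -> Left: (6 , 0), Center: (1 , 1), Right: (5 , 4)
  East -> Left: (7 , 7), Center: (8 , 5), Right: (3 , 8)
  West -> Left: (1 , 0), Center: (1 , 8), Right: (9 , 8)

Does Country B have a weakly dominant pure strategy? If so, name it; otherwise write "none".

Right

Right vs Left: North: 2>-1, South: 4>0, East: 8>7, West: 8>0.
Right vs Center: North: 2>0, South: 4>1, East: 8>5, West: 8=8.
Right is at least as good as every other strategy against every opponent action, so it is weakly dominant.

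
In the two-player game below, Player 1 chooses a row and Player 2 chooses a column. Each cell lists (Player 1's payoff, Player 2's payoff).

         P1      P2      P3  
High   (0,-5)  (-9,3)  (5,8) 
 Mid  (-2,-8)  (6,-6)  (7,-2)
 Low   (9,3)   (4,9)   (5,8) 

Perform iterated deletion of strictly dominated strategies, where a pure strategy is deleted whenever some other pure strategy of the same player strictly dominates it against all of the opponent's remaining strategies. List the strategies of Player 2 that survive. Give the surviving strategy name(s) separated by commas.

Column P1 is eliminated: P2 beats it against every remaining row (High: 3>-5, Mid: -6>-8, Low: 9>3).
Player 1's strategy High is strictly dominated by Mid (P2: 6>-9, P3: 7>5) and is removed.
Row Low is eliminated: Mid beats it against every remaining column (P2: 6>4, P3: 7>5).
Player 2's strategy P2 is strictly dominated by P3 (Mid: -2>-6) and is removed.
Among the remaining strategies, none is strictly dominated by another pure strategy of the same player, so the elimination stops.
Surviving strategies — Player 1: {Mid}; Player 2: {P3}.

P3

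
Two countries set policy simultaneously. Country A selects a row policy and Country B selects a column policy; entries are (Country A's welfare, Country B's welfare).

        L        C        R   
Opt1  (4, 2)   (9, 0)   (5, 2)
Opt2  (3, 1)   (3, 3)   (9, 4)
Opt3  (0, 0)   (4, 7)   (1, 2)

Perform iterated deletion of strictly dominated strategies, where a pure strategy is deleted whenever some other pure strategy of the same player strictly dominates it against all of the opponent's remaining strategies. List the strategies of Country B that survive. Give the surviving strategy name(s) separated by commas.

Country A's strategy Opt3 is strictly dominated by Opt1 (L: 4>0, C: 9>4, R: 5>1) and is removed.
Column C is eliminated: R beats it against every remaining row (Opt1: 2>0, Opt2: 4>3).
Among the remaining strategies, none is strictly dominated by another pure strategy of the same player, so the elimination stops.
Surviving strategies — Country A: {Opt1, Opt2}; Country B: {L, R}.

L, R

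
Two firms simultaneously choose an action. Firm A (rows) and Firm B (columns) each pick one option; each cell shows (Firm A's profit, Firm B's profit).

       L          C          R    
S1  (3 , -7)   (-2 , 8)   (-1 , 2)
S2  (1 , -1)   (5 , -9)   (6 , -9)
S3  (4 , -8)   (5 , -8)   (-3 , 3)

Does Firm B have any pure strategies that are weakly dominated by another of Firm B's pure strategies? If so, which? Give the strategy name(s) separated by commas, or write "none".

none

L is not dominated — it holds its own against C at S2 (-1>-9); R at S2 (-1>-9).
C: no other strategy beats it everywhere (L at S1 (8>-7); R at S1 (8>2)).
R is not dominated — it holds its own against L at S1 (2>-7); C at S3 (3>-8).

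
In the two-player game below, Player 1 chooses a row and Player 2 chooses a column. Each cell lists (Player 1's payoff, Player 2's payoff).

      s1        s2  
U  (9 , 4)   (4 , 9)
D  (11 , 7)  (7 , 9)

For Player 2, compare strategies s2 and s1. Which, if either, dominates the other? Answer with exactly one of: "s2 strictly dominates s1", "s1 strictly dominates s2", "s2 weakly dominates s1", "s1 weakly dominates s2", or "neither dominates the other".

s2's payoffs vs s1's, by Player 1's action — U: 9>4, D: 9>7.
s2 gives a strictly higher payoff against each opponent action, so s2 strictly dominates s1.

s2 strictly dominates s1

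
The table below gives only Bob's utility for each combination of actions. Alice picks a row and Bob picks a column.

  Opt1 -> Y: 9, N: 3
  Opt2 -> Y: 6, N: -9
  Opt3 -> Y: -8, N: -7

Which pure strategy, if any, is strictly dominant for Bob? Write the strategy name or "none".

Y fails to dominate N at Opt3 (-8<-7).
N fails to dominate Y at Opt1 (3<9).
No single strategy dominates all the others.

none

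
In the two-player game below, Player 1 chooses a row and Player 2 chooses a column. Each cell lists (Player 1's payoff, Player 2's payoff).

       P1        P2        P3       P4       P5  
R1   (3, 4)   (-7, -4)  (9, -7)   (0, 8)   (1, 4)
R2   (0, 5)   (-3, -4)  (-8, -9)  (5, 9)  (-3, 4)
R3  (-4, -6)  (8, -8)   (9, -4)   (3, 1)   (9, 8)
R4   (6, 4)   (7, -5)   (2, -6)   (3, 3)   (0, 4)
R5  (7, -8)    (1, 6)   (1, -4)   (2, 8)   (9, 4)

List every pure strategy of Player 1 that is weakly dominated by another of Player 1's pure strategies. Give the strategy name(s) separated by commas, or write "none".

none

R1: no other strategy beats it everywhere (R2 at P1 (3>0); R3 at P1 (3>-4); R4 at P3 (9>2); R5 at P3 (9>1)).
R2 is not dominated — it holds its own against R1 at P2 (-3>-7); R3 at P1 (0>-4); R4 at P4 (5>3); R5 at P4 (5>2).
R3 is not dominated — it holds its own against R1 at P2 (8>-7); R2 at P2 (8>-3); R4 at P2 (8>7); R5 at P2 (8>1).
R4: no other strategy beats it everywhere (R1 at P1 (6>3); R2 at P1 (6>0); R3 at P1 (6>-4); R5 at P2 (7>1)).
Nothing dominates R5: R1 at P1 (7>3); R2 at P1 (7>0); R3 at P1 (7>-4); R4 at P1 (7>6).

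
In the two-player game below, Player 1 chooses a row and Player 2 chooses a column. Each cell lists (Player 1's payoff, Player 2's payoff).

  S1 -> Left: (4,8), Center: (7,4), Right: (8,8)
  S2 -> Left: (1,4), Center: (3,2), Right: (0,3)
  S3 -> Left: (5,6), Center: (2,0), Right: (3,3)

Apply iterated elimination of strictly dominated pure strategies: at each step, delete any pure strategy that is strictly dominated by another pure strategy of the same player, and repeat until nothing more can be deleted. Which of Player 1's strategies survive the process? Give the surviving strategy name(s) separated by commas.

Row S2 is eliminated: S1 beats it against every remaining column (Left: 4>1, Center: 7>3, Right: 8>0).
For Player 2, Left strictly dominates Center on the remaining rows (S1: 8>4, S3: 6>0); eliminate Center.
Among the remaining strategies, none is strictly dominated by another pure strategy of the same player, so the elimination stops.
Surviving strategies — Player 1: {S1, S3}; Player 2: {Left, Right}.

S1, S3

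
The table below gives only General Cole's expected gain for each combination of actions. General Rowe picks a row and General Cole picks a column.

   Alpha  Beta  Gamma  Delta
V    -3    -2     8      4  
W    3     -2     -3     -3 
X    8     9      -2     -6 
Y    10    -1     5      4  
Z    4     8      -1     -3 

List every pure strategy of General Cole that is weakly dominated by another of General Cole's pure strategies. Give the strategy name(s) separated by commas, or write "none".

Alpha: no other strategy beats it everywhere (Beta at W (3>-2); Gamma at W (3>-3); Delta at W (3>-3)).
Nothing dominates Beta: Alpha at V (-2>-3); Gamma at W (-2>-3); Delta at W (-2>-3).
Gamma: no other strategy beats it everywhere (Alpha at V (8>-3); Beta at V (8>-2); Delta at V (8>4)).
Delta: dominated, since Gamma does at least as well everywhere (V: 8>4, W: -3=-3, X: -2>-6, Y: 5>4, Z: -1>-3).

Delta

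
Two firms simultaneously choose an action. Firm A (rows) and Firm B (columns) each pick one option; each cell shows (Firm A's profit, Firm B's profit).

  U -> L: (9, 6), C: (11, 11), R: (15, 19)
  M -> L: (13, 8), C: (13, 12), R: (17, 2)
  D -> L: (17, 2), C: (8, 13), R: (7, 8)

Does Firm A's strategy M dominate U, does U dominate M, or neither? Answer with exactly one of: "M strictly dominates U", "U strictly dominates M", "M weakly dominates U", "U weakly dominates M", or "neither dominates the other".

M's payoffs vs U's, by Firm B's action — L: 13>9, C: 13>11, R: 17>15.
Every comparison favours M, so M strictly dominates U.

M strictly dominates U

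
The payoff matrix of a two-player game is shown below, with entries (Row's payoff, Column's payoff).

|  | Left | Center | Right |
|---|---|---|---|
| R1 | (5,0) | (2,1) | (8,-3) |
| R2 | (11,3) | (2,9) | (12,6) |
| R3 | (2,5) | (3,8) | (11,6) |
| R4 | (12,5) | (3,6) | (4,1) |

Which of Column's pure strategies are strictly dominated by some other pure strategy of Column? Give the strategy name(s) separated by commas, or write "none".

Left, Right

Center strictly dominates Left — R1: 1>0, R2: 9>3, R3: 8>5, R4: 6>5.
Center: no other strategy beats it everywhere (Left at R1 (1>0); Right at R1 (1>-3)).
Right: dominated, since Center does at least as well everywhere (R1: 1>-3, R2: 9>6, R3: 8>6, R4: 6>1).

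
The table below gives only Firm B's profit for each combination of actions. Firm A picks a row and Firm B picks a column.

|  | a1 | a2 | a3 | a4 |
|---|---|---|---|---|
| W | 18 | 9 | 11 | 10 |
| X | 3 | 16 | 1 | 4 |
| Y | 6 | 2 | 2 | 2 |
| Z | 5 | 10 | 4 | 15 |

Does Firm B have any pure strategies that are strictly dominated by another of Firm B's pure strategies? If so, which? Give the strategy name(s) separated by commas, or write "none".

a3

a1 is not dominated — it holds its own against a2 at W (18>9); a3 at W (18>11); a4 at W (18>10).
a2 is not dominated — it holds its own against a1 at X (16>3); a3 at X (16>1); a4 at X (16>4).
a3 is strictly dominated by a1 (W: 18>11, X: 3>1, Y: 6>2, Z: 5>4).
a4: no other strategy beats it everywhere (a1 at X (4>3); a2 at W (10>9); a3 at X (4>1)).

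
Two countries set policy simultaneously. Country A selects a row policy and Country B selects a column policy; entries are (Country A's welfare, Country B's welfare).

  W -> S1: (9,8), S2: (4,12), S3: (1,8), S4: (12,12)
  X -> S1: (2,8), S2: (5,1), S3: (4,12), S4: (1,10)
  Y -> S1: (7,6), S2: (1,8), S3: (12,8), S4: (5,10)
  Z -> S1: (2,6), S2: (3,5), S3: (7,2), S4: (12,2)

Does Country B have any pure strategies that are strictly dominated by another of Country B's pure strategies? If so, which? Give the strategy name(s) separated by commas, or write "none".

S1 is not dominated — it holds its own against S2 at X (8>1); S3 at W (8=8); S4 at Z (6>2).
S2 is not dominated — it holds its own against S1 at W (12>8); S3 at W (12>8); S4 at W (12=12).
S3: no other strategy beats it everywhere (S1 at W (8=8); S2 at X (12>1); S4 at X (12>10)).
S4: no other strategy beats it everywhere (S1 at W (12>8); S2 at W (12=12); S3 at W (12>8)).

none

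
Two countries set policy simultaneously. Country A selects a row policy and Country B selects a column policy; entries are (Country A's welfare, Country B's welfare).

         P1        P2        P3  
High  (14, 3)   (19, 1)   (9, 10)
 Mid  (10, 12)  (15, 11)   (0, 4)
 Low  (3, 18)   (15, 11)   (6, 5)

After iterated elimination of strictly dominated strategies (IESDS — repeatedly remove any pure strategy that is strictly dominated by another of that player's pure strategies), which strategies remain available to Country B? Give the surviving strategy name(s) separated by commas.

Row Mid is eliminated: High beats it against every remaining column (P1: 14>10, P2: 19>15, P3: 9>0).
For Country A, High strictly dominates Low on the remaining columns (P1: 14>3, P2: 19>15, P3: 9>6); eliminate Low.
Country B's strategy P1 is strictly dominated by P3 (High: 10>3) and is removed.
Country B's strategy P2 is strictly dominated by P3 (High: 10>1) and is removed.
Among the remaining strategies, none is strictly dominated by another pure strategy of the same player, so the elimination stops.
Surviving strategies — Country A: {High}; Country B: {P3}.

P3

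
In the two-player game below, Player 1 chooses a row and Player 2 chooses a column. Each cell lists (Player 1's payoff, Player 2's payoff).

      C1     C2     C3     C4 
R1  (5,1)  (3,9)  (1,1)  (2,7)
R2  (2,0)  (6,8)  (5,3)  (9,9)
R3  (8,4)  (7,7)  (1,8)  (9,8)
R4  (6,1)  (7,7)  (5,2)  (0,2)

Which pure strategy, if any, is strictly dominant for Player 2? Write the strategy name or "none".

C1 fails to dominate C2 at R1 (1<9).
C2 fails to dominate C3 at R3 (7<8).
C3 fails to dominate C1 at R1 (1=1).
C4 fails to dominate C2 at R1 (7<9).
No single strategy dominates all the others.

none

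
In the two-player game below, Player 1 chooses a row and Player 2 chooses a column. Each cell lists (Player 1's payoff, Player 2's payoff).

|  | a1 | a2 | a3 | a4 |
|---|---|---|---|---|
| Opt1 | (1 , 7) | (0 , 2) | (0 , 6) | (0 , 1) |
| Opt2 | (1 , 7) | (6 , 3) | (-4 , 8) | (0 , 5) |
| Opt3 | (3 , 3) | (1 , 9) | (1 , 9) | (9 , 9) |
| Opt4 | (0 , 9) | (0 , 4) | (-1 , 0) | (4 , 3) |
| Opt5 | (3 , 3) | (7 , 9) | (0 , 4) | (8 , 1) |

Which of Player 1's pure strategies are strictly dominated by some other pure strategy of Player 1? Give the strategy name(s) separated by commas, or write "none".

Opt1: dominated, since Opt3 does at least as well everywhere (a1: 3>1, a2: 1>0, a3: 1>0, a4: 9>0).
Opt5 strictly dominates Opt2 — a1: 3>1, a2: 7>6, a3: 0>-4, a4: 8>0.
Nothing dominates Opt3: Opt1 at a1 (3>1); Opt2 at a1 (3>1); Opt4 at a1 (3>0); Opt5 at a1 (3=3).
Opt3 strictly dominates Opt4 — a1: 3>0, a2: 1>0, a3: 1>-1, a4: 9>4.
Nothing dominates Opt5: Opt1 at a1 (3>1); Opt2 at a1 (3>1); Opt3 at a1 (3=3); Opt4 at a1 (3>0).

Opt1, Opt2, Opt4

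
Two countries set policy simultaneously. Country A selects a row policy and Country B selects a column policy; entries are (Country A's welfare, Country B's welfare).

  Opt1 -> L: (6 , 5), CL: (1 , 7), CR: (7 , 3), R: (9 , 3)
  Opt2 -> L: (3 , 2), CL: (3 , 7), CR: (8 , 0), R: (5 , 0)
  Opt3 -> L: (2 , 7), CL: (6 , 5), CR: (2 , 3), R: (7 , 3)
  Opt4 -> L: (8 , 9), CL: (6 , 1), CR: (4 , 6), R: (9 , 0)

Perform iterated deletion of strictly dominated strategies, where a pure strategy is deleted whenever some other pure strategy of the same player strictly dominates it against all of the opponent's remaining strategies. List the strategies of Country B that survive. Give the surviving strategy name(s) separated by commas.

Country B's strategy CR is strictly dominated by L (Opt1: 5>3, Opt2: 2>0, Opt3: 7>3, Opt4: 9>6) and is removed.
Country A's strategy Opt2 is strictly dominated by Opt4 (L: 8>3, CL: 6>3, R: 9>5) and is removed.
For Country B, L strictly dominates R on the remaining rows (Opt1: 5>3, Opt3: 7>3, Opt4: 9>0); eliminate R.
Country A's strategy Opt1 is strictly dominated by Opt4 (L: 8>6, CL: 6>1) and is removed.
For Country B, L strictly dominates CL on the remaining rows (Opt3: 7>5, Opt4: 9>1); eliminate CL.
Country A's strategy Opt3 is strictly dominated by Opt4 (L: 8>2) and is removed.
Among the remaining strategies, none is strictly dominated by another pure strategy of the same player, so the elimination stops.
Surviving strategies — Country A: {Opt4}; Country B: {L}.

L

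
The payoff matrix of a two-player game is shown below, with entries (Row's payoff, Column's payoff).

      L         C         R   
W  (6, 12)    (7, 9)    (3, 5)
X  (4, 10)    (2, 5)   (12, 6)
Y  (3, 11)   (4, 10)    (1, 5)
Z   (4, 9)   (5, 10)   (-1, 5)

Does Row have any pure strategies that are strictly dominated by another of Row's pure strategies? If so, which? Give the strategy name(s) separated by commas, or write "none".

Y, Z

W is not dominated — it holds its own against X at L (6>4); Y at L (6>3); Z at L (6>4).
X is not dominated — it holds its own against W at R (12>3); Y at L (4>3); Z at L (4=4).
Y is strictly dominated by W (L: 6>3, C: 7>4, R: 3>1).
Z: dominated, since W does at least as well everywhere (L: 6>4, C: 7>5, R: 3>-1).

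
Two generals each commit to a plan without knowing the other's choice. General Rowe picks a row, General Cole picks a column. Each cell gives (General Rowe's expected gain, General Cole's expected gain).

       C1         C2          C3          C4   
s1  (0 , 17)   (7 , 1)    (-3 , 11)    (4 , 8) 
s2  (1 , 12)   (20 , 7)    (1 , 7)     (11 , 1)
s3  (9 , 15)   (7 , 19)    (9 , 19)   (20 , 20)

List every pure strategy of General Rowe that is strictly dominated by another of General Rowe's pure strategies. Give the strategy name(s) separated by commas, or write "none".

s1 is strictly dominated by s2 (C1: 1>0, C2: 20>7, C3: 1>-3, C4: 11>4).
Nothing dominates s2: s1 at C1 (1>0); s3 at C2 (20>7).
s3 is not dominated — it holds its own against s1 at C1 (9>0); s2 at C1 (9>1).

s1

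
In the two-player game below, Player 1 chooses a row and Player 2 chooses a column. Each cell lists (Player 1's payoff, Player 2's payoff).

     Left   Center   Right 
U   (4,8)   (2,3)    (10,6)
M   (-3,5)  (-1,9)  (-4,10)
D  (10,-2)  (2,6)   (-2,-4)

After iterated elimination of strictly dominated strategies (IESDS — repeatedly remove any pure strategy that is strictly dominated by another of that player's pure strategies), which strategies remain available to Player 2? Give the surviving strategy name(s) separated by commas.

Left, Center

Player 1's strategy M is strictly dominated by U (Left: 4>-3, Center: 2>-1, Right: 10>-4) and is removed.
For Player 2, Left strictly dominates Right on the remaining rows (U: 8>6, D: -2>-4); eliminate Right.
Among the remaining strategies, none is strictly dominated by another pure strategy of the same player, so the elimination stops.
Surviving strategies — Player 1: {U, D}; Player 2: {Left, Center}.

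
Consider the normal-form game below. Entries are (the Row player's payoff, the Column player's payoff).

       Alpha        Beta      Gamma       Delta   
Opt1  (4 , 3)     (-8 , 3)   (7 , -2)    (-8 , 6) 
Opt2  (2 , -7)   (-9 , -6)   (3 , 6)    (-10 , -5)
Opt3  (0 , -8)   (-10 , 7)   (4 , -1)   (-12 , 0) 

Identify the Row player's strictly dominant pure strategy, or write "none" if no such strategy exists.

Opt1

Opt1 vs Opt2: Alpha: 4>2, Beta: -8>-9, Gamma: 7>3, Delta: -8>-10.
Opt1 vs Opt3: Alpha: 4>0, Beta: -8>-10, Gamma: 7>4, Delta: -8>-12.
Opt1 strictly beats every other strategy against every opponent action, so it is strictly dominant.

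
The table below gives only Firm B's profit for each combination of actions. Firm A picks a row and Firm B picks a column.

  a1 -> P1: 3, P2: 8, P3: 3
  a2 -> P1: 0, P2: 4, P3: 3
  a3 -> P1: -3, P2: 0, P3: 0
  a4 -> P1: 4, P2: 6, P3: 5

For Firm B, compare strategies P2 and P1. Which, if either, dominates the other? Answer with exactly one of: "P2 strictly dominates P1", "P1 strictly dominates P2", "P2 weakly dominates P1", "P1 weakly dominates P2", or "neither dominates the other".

Compare P2 to P1 across every action of Firm A: a1: 8>3, a2: 4>0, a3: 0>-3, a4: 6>4.
Every comparison favours P2, so P2 strictly dominates P1.

P2 strictly dominates P1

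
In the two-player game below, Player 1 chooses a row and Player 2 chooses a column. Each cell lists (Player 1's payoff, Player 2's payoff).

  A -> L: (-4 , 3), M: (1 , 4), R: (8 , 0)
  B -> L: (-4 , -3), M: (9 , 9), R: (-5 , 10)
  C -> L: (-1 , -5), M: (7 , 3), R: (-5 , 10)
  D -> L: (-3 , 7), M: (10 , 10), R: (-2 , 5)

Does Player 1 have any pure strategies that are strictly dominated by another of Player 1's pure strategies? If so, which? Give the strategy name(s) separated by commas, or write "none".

Nothing dominates A: B at L (-4=-4); C at R (8>-5); D at R (8>-2).
D strictly dominates B — L: -3>-4, M: 10>9, R: -2>-5.
C is not dominated — it holds its own against A at L (-1>-4); B at L (-1>-4); D at L (-1>-3).
D is not dominated — it holds its own against A at L (-3>-4); B at L (-3>-4); C at M (10>7).

B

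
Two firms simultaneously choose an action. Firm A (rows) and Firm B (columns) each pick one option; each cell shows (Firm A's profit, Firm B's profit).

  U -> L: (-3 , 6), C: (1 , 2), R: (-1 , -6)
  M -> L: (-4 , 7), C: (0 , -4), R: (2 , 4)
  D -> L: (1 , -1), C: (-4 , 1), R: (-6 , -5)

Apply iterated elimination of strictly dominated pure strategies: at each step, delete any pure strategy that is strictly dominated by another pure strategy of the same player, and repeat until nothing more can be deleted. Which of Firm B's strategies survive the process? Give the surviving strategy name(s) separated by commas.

Firm B's strategy R is strictly dominated by L (U: 6>-6, M: 7>4, D: -1>-5) and is removed.
Firm A's strategy M is strictly dominated by U (L: -3>-4, C: 1>0) and is removed.
Among the remaining strategies, none is strictly dominated by another pure strategy of the same player, so the elimination stops.
Surviving strategies — Firm A: {U, D}; Firm B: {L, C}.

L, C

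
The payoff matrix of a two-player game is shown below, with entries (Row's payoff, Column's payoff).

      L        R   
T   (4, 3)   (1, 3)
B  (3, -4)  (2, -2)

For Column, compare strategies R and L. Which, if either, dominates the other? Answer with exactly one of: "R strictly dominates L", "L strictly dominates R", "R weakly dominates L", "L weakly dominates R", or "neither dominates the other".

R's payoffs vs L's, by Row's action — T: 3=3, B: -2>-4.
R is at least as good everywhere and strictly better somewhere (tied only at T), so R weakly but not strictly dominates L.

R weakly dominates L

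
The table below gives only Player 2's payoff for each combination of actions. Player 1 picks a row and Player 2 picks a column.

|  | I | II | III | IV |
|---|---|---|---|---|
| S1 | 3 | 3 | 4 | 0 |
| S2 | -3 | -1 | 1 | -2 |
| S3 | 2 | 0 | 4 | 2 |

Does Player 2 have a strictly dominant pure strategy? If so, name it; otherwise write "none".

III vs I: S1: 4>3, S2: 1>-3, S3: 4>2.
III vs II: S1: 4>3, S2: 1>-1, S3: 4>0.
III vs IV: S1: 4>0, S2: 1>-2, S3: 4>2.
III strictly beats every other strategy against every opponent action, so it is strictly dominant.

III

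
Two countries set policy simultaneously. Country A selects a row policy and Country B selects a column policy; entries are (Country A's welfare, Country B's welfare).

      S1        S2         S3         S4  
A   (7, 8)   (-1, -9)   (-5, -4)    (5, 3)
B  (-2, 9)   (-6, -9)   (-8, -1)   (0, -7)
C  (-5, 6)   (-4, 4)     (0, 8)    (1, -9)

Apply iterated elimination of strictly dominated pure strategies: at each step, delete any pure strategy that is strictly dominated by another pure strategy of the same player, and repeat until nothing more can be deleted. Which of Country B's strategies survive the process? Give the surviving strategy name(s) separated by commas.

S1, S3

For Country A, A strictly dominates B on the remaining columns (S1: 7>-2, S2: -1>-6, S3: -5>-8, S4: 5>0); eliminate B.
For Country B, S1 strictly dominates S2 on the remaining rows (A: 8>-9, C: 6>4); eliminate S2.
Column S4 is eliminated: S1 beats it against every remaining row (A: 8>3, C: 6>-9).
Among the remaining strategies, none is strictly dominated by another pure strategy of the same player, so the elimination stops.
Surviving strategies — Country A: {A, C}; Country B: {S1, S3}.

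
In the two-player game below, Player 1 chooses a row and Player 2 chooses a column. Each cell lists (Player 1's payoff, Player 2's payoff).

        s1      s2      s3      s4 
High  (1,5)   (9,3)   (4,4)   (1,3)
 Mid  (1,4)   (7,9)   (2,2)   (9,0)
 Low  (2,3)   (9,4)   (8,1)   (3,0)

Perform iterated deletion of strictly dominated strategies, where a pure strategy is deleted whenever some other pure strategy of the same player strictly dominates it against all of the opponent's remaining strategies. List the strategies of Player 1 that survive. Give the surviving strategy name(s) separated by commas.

High, Low

Player 2's strategy s3 is strictly dominated by s1 (High: 5>4, Mid: 4>2, Low: 3>1) and is removed.
For Player 2, s1 strictly dominates s4 on the remaining rows (High: 5>3, Mid: 4>0, Low: 3>0); eliminate s4.
For Player 1, Low strictly dominates Mid on the remaining columns (s1: 2>1, s2: 9>7); eliminate Mid.
Among the remaining strategies, none is strictly dominated by another pure strategy of the same player, so the elimination stops.
Surviving strategies — Player 1: {High, Low}; Player 2: {s1, s2}.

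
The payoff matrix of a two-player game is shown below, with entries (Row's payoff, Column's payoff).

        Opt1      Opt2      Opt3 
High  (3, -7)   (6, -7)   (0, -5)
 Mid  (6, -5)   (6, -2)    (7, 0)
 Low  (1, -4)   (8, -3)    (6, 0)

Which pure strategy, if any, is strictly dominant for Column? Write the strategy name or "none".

Opt3 vs Opt1: High: -5>-7, Mid: 0>-5, Low: 0>-4.
Opt3 vs Opt2: High: -5>-7, Mid: 0>-2, Low: 0>-3.
Opt3 strictly beats every other strategy against every opponent action, so it is strictly dominant.

Opt3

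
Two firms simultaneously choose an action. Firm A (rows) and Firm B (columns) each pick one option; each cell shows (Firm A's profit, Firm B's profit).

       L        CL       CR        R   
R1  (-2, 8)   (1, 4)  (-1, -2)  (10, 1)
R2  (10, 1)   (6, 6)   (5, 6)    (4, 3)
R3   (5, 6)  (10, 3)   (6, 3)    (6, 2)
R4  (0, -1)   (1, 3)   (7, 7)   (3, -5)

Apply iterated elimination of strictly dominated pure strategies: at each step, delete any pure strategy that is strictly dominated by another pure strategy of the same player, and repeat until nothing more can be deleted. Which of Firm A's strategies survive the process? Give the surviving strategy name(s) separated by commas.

R2, R3, R4

Firm B's strategy R is strictly dominated by CL (R1: 4>1, R2: 6>3, R3: 3>2, R4: 3>-5) and is removed.
Row R1 is eliminated: R2 beats it against every remaining column (L: 10>-2, CL: 6>1, CR: 5>-1).
Among the remaining strategies, none is strictly dominated by another pure strategy of the same player, so the elimination stops.
Surviving strategies — Firm A: {R2, R3, R4}; Firm B: {L, CL, CR}.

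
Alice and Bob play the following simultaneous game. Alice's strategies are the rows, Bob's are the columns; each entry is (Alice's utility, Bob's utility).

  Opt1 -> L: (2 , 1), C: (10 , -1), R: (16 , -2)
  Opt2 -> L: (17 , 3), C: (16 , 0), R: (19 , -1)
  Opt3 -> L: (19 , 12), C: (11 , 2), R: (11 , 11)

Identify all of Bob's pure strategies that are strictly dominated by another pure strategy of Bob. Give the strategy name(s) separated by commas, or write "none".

L is not dominated — it holds its own against C at Opt1 (1>-1); R at Opt1 (1>-2).
C is strictly dominated by L (Opt1: 1>-1, Opt2: 3>0, Opt3: 12>2).
R: dominated, since L does at least as well everywhere (Opt1: 1>-2, Opt2: 3>-1, Opt3: 12>11).

C, R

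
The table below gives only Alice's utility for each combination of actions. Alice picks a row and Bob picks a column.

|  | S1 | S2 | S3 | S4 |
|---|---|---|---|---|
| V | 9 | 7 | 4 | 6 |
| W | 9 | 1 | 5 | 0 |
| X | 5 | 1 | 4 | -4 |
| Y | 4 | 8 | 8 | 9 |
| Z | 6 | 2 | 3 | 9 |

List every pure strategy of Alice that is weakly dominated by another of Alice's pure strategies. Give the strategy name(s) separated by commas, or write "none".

V is not dominated — it holds its own against W at S2 (7>1); X at S1 (9>5); Y at S1 (9>4); Z at S1 (9>6).
W: no other strategy beats it everywhere (V at S3 (5>4); X at S1 (9>5); Y at S1 (9>4); Z at S1 (9>6)).
X: dominated, since V does at least as well everywhere (S1: 9>5, S2: 7>1, S3: 4=4, S4: 6>-4).
Nothing dominates Y: V at S2 (8>7); W at S2 (8>1); X at S2 (8>1); Z at S2 (8>2).
Nothing dominates Z: V at S4 (9>6); W at S2 (2>1); X at S1 (6>5); Y at S1 (6>4).

X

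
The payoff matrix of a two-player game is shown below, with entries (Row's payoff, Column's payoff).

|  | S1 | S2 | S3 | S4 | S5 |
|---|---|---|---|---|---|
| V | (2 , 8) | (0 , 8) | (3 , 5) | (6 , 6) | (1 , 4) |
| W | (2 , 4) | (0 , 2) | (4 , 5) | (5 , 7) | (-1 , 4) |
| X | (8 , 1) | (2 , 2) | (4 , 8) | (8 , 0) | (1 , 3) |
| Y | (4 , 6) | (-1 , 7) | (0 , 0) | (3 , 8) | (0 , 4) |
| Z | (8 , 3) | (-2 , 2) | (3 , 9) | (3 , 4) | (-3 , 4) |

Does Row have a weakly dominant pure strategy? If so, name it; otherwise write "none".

X vs V: S1: 8>2, S2: 2>0, S3: 4>3, S4: 8>6, S5: 1=1.
X vs W: S1: 8>2, S2: 2>0, S3: 4=4, S4: 8>5, S5: 1>-1.
X vs Y: S1: 8>4, S2: 2>-1, S3: 4>0, S4: 8>3, S5: 1>0.
X vs Z: S1: 8=8, S2: 2>-2, S3: 4>3, S4: 8>3, S5: 1>-3.
X is at least as good as every other strategy against every opponent action, so it is weakly dominant.

X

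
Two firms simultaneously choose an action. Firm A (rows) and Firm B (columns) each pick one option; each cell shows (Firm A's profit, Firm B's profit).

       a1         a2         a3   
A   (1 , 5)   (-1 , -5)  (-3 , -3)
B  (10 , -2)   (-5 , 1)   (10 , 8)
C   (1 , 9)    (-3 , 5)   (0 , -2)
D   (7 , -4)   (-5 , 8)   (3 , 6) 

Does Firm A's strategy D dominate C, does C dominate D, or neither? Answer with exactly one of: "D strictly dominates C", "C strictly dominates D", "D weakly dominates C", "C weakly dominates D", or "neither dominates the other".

neither dominates the other

Compare D to C across each opponent action: a1: 7>1, a2: -5<-3, a3: 3>0.
D does better at a1, a3 but worse at a2; neither strategy dominates the other.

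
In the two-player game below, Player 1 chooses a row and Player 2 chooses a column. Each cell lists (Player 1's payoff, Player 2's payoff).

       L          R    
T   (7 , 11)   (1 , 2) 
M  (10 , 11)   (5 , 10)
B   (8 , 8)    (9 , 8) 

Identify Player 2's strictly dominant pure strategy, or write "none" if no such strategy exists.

none

L fails to dominate R at B (8=8).
R fails to dominate L at T (2<11).
No single strategy dominates all the others.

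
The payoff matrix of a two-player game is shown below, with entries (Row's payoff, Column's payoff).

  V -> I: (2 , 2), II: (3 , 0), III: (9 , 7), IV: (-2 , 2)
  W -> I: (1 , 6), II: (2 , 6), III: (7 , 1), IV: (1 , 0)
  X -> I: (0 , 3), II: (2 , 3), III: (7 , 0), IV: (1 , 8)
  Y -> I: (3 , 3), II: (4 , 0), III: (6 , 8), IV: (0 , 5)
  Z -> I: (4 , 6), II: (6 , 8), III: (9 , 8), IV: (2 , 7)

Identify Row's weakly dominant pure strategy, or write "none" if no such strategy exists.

Z

Z vs V: I: 4>2, II: 6>3, III: 9=9, IV: 2>-2.
Z vs W: I: 4>1, II: 6>2, III: 9>7, IV: 2>1.
Z vs X: I: 4>0, II: 6>2, III: 9>7, IV: 2>1.
Z vs Y: I: 4>3, II: 6>4, III: 9>6, IV: 2>0.
Z is at least as good as every other strategy against every opponent action, so it is weakly dominant.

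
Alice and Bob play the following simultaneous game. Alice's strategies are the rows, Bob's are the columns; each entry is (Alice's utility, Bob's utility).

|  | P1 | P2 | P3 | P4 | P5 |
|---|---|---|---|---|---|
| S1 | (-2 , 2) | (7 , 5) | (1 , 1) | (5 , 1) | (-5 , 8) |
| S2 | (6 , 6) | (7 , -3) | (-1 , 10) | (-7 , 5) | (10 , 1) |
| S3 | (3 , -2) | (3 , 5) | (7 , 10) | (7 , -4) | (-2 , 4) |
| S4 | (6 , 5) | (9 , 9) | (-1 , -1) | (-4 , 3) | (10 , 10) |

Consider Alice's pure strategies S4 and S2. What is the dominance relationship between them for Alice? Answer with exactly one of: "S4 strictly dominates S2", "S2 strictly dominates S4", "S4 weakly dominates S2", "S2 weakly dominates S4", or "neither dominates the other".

Compare S4 to S2 across each choice by Bob: P1: 6=6, P2: 9>7, P3: -1=-1, P4: -4>-7, P5: 10=10.
S4 is at least as good everywhere and strictly better somewhere (tied only at P1, P3, P5), so S4 weakly but not strictly dominates S2.

S4 weakly dominates S2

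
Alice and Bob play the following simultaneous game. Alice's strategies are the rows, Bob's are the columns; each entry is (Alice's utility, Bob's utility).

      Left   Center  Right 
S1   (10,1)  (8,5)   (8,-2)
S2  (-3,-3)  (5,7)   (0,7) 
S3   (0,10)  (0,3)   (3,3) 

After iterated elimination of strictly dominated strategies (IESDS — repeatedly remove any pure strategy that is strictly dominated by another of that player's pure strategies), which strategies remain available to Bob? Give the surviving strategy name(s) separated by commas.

For Alice, S1 strictly dominates S2 on the remaining columns (Left: 10>-3, Center: 8>5, Right: 8>0); eliminate S2.
For Alice, S1 strictly dominates S3 on the remaining columns (Left: 10>0, Center: 8>0, Right: 8>3); eliminate S3.
Column Left is eliminated: Center beats it against every remaining row (S1: 5>1).
Bob's strategy Right is strictly dominated by Center (S1: 5>-2) and is removed.
Among the remaining strategies, none is strictly dominated by another pure strategy of the same player, so the elimination stops.
Surviving strategies — Alice: {S1}; Bob: {Center}.

Center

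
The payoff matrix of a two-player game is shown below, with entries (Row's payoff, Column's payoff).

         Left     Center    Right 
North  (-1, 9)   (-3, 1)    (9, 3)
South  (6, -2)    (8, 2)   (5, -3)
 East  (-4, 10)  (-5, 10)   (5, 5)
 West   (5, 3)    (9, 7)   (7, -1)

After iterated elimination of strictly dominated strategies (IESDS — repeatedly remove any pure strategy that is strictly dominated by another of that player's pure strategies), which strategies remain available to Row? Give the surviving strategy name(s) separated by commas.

West

For Row, North strictly dominates East on the remaining columns (Left: -1>-4, Center: -3>-5, Right: 9>5); eliminate East.
Column Right is eliminated: Left beats it against every remaining row (North: 9>3, South: -2>-3, West: 3>-1).
Row's strategy North is strictly dominated by South (Left: 6>-1, Center: 8>-3) and is removed.
Column Left is eliminated: Center beats it against every remaining row (South: 2>-2, West: 7>3).
Row's strategy South is strictly dominated by West (Center: 9>8) and is removed.
Among the remaining strategies, none is strictly dominated by another pure strategy of the same player, so the elimination stops.
Surviving strategies — Row: {West}; Column: {Center}.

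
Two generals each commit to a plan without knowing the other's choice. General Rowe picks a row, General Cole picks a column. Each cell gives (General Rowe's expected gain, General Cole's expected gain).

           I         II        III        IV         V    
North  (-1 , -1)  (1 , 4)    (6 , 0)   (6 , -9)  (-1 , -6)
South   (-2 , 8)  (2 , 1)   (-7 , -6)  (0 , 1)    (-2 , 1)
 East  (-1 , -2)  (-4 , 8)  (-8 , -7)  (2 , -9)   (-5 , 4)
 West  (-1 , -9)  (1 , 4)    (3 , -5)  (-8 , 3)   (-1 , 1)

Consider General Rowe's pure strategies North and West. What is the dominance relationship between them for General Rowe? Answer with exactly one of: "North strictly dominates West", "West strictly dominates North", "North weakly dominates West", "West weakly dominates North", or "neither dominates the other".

Compare North to West across each opponent action: I: -1=-1, II: 1=1, III: 6>3, IV: 6>-8, V: -1=-1.
North is at least as good everywhere and strictly better somewhere (tied only at I, II, V), so North weakly but not strictly dominates West.

North weakly dominates West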